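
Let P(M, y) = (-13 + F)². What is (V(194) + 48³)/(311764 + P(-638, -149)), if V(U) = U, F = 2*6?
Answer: 110786/311765 ≈ 0.35535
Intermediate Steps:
F = 12
P(M, y) = 1 (P(M, y) = (-13 + 12)² = (-1)² = 1)
(V(194) + 48³)/(311764 + P(-638, -149)) = (194 + 48³)/(311764 + 1) = (194 + 110592)/311765 = 110786*(1/311765) = 110786/311765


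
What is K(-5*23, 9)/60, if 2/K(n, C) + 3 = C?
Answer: 1/180 ≈ 0.0055556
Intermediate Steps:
K(n, C) = 2/(-3 + C)
K(-5*23, 9)/60 = (2/(-3 + 9))/60 = (2/6)*(1/60) = (2*(⅙))*(1/60) = (⅓)*(1/60) = 1/180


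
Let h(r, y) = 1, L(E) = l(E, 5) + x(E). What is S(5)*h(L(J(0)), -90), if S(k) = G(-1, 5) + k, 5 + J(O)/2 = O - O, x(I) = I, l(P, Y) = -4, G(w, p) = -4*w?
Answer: 9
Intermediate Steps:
J(O) = -10 (J(O) = -10 + 2*(O - O) = -10 + 2*0 = -10 + 0 = -10)
S(k) = 4 + k (S(k) = -4*(-1) + k = 4 + k)
L(E) = -4 + E
S(5)*h(L(J(0)), -90) = (4 + 5)*1 = 9*1 = 9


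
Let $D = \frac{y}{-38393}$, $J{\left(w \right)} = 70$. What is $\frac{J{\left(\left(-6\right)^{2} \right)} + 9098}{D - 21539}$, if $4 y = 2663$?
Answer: $- \frac{469316032}{1102596657} \approx -0.42565$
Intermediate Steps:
$y = \frac{2663}{4}$ ($y = \frac{1}{4} \cdot 2663 = \frac{2663}{4} \approx 665.75$)
$D = - \frac{2663}{153572}$ ($D = \frac{2663}{4 \left(-38393\right)} = \frac{2663}{4} \left(- \frac{1}{38393}\right) = - \frac{2663}{153572} \approx -0.01734$)
$\frac{J{\left(\left(-6\right)^{2} \right)} + 9098}{D - 21539} = \frac{70 + 9098}{- \frac{2663}{153572} - 21539} = \frac{9168}{- \frac{3307789971}{153572}} = 9168 \left(- \frac{153572}{3307789971}\right) = - \frac{469316032}{1102596657}$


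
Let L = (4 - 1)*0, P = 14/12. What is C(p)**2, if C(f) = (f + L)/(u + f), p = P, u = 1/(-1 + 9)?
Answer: 784/961 ≈ 0.81582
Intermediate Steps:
u = 1/8 ≈ 0.12500
P = 7/6 (P = 14*(1/12) = 7/6 ≈ 1.1667)
L = 0 (L = 3*0 = 0)
p = 7/6 ≈ 1.1667
C(f) = f/(1/8 + f) (C(f) = (f + 0)/(1/8 + f) = f/(1/8 + f))
C(p)**2 = (8*(7/6)/(1 + 8*(7/6)))**2 = (8*(7/6)/(1 + 28/3))**2 = (8*(7/6)/(31/3))**2 = (8*(7/6)*(3/31))**2 = (28/31)**2 = 784/961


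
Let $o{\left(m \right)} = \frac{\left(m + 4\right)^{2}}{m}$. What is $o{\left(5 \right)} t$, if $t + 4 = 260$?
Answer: $\frac{20736}{5} \approx 4147.2$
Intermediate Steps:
$t = 256$ ($t = -4 + 260 = 256$)
$o{\left(m \right)} = \frac{\left(4 + m\right)^{2}}{m}$
$o{\left(5 \right)} t = \frac{\left(4 + 5\right)^{2}}{5} \cdot 256 = \frac{9^{2}}{5} \cdot 256 = \frac{1}{5} \cdot 81 \cdot 256 = \frac{81}{5} \cdot 256 = \frac{20736}{5}$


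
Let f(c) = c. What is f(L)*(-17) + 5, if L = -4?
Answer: 73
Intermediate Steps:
f(L)*(-17) + 5 = -4*(-17) + 5 = 68 + 5 = 73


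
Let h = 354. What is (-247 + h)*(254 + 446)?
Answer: 74900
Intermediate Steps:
(-247 + h)*(254 + 446) = (-247 + 354)*(254 + 446) = 107*700 = 74900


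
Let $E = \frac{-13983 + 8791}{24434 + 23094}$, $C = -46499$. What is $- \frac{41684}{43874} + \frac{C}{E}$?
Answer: $\frac{6060094986325}{14237113} \approx 4.2566 \cdot 10^{5}$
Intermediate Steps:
$E = - \frac{649}{5941}$ ($E = - \frac{5192}{47528} = \left(-5192\right) \frac{1}{47528} = - \frac{649}{5941} \approx -0.10924$)
$- \frac{41684}{43874} + \frac{C}{E} = - \frac{41684}{43874} - \frac{46499}{- \frac{649}{5941}} = \left(-41684\right) \frac{1}{43874} - - \frac{276250559}{649} = - \frac{20842}{21937} + \frac{276250559}{649} = \frac{6060094986325}{14237113}$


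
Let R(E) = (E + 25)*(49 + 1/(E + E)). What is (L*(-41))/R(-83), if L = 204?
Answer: 231404/78619 ≈ 2.9434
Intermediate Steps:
R(E) = (25 + E)*(49 + 1/(2*E))
(L*(-41))/R(-83) = (204*(-41))/(((½)*(25 - 83*(2451 + 98*(-83)))/(-83))) = -8364*(-166/(25 - 83*(2451 - 8134))) = -8364*(-166/(25 - 83*(-5683))) = -8364*(-166/(25 + 471689)) = -8364/((½)*(-1/83)*471714) = -8364/(-235857/83) = -8364*(-83/235857) = 231404/78619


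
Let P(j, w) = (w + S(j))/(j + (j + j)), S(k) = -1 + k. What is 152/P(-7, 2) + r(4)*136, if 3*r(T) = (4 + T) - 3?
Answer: 2276/3 ≈ 758.67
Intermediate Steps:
r(T) = ⅓ + T/3 (r(T) = ((4 + T) - 3)/3 = (1 + T)/3 = ⅓ + T/3)
P(j, w) = (-1 + j + w)/(3*j) (P(j, w) = (w + (-1 + j))/(j + (j + j)) = (-1 + j + w)/(j + 2*j) = (-1 + j + w)/((3*j)) = (-1 + j + w)*(1/(3*j)) = (-1 + j + w)/(3*j))
152/P(-7, 2) + r(4)*136 = 152/(((⅓)*(-1 - 7 + 2)/(-7))) + (⅓ + (⅓)*4)*136 = 152/(((⅓)*(-⅐)*(-6))) + (⅓ + 4/3)*136 = 152/(2/7) + (5/3)*136 = 152*(7/2) + 680/3 = 532 + 680/3 = 2276/3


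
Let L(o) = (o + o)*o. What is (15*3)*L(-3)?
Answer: 810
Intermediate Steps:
L(o) = 2*o**2 (L(o) = (2*o)*o = 2*o**2)
(15*3)*L(-3) = (15*3)*(2*(-3)**2) = 45*(2*9) = 45*18 = 810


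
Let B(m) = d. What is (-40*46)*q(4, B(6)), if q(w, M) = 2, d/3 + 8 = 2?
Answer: -3680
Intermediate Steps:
d = -18 (d = -24 + 3*2 = -24 + 6 = -18)
B(m) = -18
(-40*46)*q(4, B(6)) = -40*46*2 = -1840*2 = -3680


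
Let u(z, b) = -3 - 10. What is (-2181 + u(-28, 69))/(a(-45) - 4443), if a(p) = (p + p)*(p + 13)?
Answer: 2194/1563 ≈ 1.4037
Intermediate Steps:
u(z, b) = -13
a(p) = 2*p*(13 + p) (a(p) = (2*p)*(13 + p) = 2*p*(13 + p))
(-2181 + u(-28, 69))/(a(-45) - 4443) = (-2181 - 13)/(2*(-45)*(13 - 45) - 4443) = -2194/(2*(-45)*(-32) - 4443) = -2194/(2880 - 4443) = -2194/(-1563) = -2194*(-1/1563) = 2194/1563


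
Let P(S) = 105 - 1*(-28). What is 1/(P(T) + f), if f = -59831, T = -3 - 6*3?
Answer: -1/59698 ≈ -1.6751e-5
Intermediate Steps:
T = -21 (T = -3 - 18 = -21)
P(S) = 133 (P(S) = 105 + 28 = 133)
1/(P(T) + f) = 1/(133 - 59831) = 1/(-59698) = -1/59698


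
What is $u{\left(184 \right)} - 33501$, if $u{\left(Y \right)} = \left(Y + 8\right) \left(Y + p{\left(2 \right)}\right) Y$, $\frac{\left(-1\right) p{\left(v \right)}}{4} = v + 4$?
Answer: $5618979$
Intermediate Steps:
$p{\left(v \right)} = -16 - 4 v$ ($p{\left(v \right)} = - 4 \left(v + 4\right) = - 4 \left(4 + v\right) = -16 - 4 v$)
$u{\left(Y \right)} = Y \left(-24 + Y\right) \left(8 + Y\right)$ ($u{\left(Y \right)} = \left(Y + 8\right) \left(Y - 24\right) Y = \left(8 + Y\right) \left(Y - 24\right) Y = \left(8 + Y\right) \left(-24 + Y\right) Y = \left(-24 + Y\right) \left(8 + Y\right) Y = Y \left(-24 + Y\right) \left(8 + Y\right)$)
$u{\left(184 \right)} - 33501 = 184 \left(-192 + 184^{2} - 2944\right) - 33501 = 184 \left(-192 + 33856 - 2944\right) - 33501 = 184 \cdot 30720 - 33501 = 5652480 - 33501 = 5618979$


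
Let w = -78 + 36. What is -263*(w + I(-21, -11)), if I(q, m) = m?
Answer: 13939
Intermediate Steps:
w = -42
-263*(w + I(-21, -11)) = -263*(-42 - 11) = -263*(-53) = 13939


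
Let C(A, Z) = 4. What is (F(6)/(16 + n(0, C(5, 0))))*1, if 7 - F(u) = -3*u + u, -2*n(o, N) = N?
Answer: 19/14 ≈ 1.3571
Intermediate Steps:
n(o, N) = -N/2
F(u) = 7 + 2*u (F(u) = 7 - (-3*u + u) = 7 - (-2)*u = 7 + 2*u)
(F(6)/(16 + n(0, C(5, 0))))*1 = ((7 + 2*6)/(16 - ½*4))*1 = ((7 + 12)/(16 - 2))*1 = (19/14)*1 = 19/14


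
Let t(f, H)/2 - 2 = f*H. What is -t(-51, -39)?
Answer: -3982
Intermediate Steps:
t(f, H) = 4 + 2*H*f (t(f, H) = 4 + 2*(f*H) = 4 + 2*(H*f) = 4 + 2*H*f)
-t(-51, -39) = -(4 + 2*(-39)*(-51)) = -(4 + 3978) = -1*3982 = -3982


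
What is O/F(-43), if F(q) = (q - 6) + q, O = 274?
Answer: -137/46 ≈ -2.9783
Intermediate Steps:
F(q) = -6 + 2*q (F(q) = (-6 + q) + q = -6 + 2*q)
O/F(-43) = 274/(-6 + 2*(-43)) = 274/(-6 - 86) = 274/(-92) = 274*(-1/92) = -137/46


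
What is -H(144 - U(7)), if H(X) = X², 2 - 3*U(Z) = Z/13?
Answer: -31326409/1521 ≈ -20596.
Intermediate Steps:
U(Z) = ⅔ - Z/39 (U(Z) = ⅔ - Z/(3*13) = ⅔ - Z/39)
-H(144 - U(7)) = -(144 - (⅔ - 1/39*7))² = -(144 - (⅔ - 7/39))² = -(144 - 1*19/39)² = -(144 - 19/39)² = -(5597/39)² = -1*31326409/1521 = -31326409/1521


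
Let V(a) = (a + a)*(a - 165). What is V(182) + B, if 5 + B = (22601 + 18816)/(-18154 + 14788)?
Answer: 20770561/3366 ≈ 6170.7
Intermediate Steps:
B = -58247/3366 (B = -5 + (22601 + 18816)/(-18154 + 14788) = -5 + 41417/(-3366) = -5 + 41417*(-1/3366) = -5 - 41417/3366 = -58247/3366 ≈ -17.305)
V(a) = 2*a*(-165 + a) (V(a) = (2*a)*(-165 + a) = 2*a*(-165 + a))
V(182) + B = 2*182*(-165 + 182) - 58247/3366 = 2*182*17 - 58247/3366 = 6188 - 58247/3366 = 20770561/3366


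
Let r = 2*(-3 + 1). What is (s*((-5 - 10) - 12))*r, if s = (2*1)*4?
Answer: 864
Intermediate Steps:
r = -4 (r = 2*(-2) = -4)
s = 8 (s = 2*4 = 8)
(s*((-5 - 10) - 12))*r = (8*((-5 - 10) - 12))*(-4) = (8*(-15 - 12))*(-4) = (8*(-27))*(-4) = -216*(-4) = 864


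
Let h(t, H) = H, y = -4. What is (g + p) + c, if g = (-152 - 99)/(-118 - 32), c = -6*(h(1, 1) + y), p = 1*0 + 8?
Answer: 4151/150 ≈ 27.673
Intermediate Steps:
p = 8 (p = 0 + 8 = 8)
c = 18 (c = -6*(1 - 4) = -6*(-3) = 18)
g = 251/150 (g = -251/(-150) = -251*(-1/150) = 251/150 ≈ 1.6733)
(g + p) + c = (251/150 + 8) + 18 = 1451/150 + 18 = 4151/150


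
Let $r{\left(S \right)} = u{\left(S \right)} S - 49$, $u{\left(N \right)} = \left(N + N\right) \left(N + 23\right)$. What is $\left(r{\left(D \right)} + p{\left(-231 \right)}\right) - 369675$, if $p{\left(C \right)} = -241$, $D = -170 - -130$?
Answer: $-424365$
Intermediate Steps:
$D = -40$ ($D = -170 + 130 = -40$)
$u{\left(N \right)} = 2 N \left(23 + N\right)$
$r{\left(S \right)} = -49 + 2 S^{2} \left(23 + S\right)$ ($r{\left(S \right)} = 2 S \left(23 + S\right) S - 49 = 2 S^{2} \left(23 + S\right) - 49 = -49 + 2 S^{2} \left(23 + S\right)$)
$\left(r{\left(D \right)} + p{\left(-231 \right)}\right) - 369675 = \left(\left(-49 + 2 \left(-40\right)^{2} \left(23 - 40\right)\right) - 241\right) - 369675 = \left(\left(-49 + 2 \cdot 1600 \left(-17\right)\right) - 241\right) - 369675 = \left(\left(-49 - 54400\right) - 241\right) - 369675 = \left(-54449 - 241\right) - 369675 = -54690 - 369675 = -424365$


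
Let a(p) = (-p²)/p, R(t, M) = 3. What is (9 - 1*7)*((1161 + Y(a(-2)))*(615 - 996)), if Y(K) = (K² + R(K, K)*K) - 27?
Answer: -871728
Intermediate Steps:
a(p) = -p
Y(K) = -27 + K² + 3*K (Y(K) = (K² + 3*K) - 27 = -27 + K² + 3*K)
(9 - 1*7)*((1161 + Y(a(-2)))*(615 - 996)) = (9 - 1*7)*((1161 + (-27 + (-1*(-2))² + 3*(-1*(-2))))*(615 - 996)) = (9 - 7)*((1161 + (-27 + 2² + 3*2))*(-381)) = 2*((1161 + (-27 + 4 + 6))*(-381)) = 2*((1161 - 17)*(-381)) = 2*(1144*(-381)) = 2*(-435864) = -871728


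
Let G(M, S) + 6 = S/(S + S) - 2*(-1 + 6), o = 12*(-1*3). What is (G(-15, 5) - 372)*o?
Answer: 13950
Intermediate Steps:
o = -36 (o = 12*(-3) = -36)
G(M, S) = -31/2 (G(M, S) = -6 + (S/(S + S) - 2*(-1 + 6)) = -6 + (S/((2*S)) - 2*5) = -6 + ((1/(2*S))*S - 10) = -6 + (½ - 10) = -6 - 19/2 = -31/2)
(G(-15, 5) - 372)*o = (-31/2 - 372)*(-36) = -775/2*(-36) = 13950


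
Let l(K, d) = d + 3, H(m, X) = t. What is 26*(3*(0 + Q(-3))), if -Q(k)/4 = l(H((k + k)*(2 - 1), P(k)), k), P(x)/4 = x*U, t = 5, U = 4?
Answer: 0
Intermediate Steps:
P(x) = 16*x (P(x) = 4*(x*4) = 4*(4*x) = 16*x)
H(m, X) = 5
l(K, d) = 3 + d
Q(k) = -12 - 4*k (Q(k) = -4*(3 + k) = -12 - 4*k)
26*(3*(0 + Q(-3))) = 26*(3*(0 + (-12 - 4*(-3)))) = 26*(3*(0 + (-12 + 12))) = 26*(3*(0 + 0)) = 26*(3*0) = 26*0 = 0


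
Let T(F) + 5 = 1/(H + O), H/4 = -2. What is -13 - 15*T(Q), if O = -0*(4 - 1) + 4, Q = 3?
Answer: 263/4 ≈ 65.750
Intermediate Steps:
H = -8 (H = 4*(-2) = -8)
O = 4 (O = -0*3 + 4 = -2*0 + 4 = 0 + 4 = 4)
T(F) = -21/4 (T(F) = -5 + 1/(-8 + 4) = -5 + 1/(-4) = -5 - 1/4 = -21/4)
-13 - 15*T(Q) = -13 - 15*(-21/4) = -13 + 315/4 = 263/4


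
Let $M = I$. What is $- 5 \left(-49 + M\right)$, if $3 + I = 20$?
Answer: $160$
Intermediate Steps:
$I = 17$ ($I = -3 + 20 = 17$)
$M = 17$
$- 5 \left(-49 + M\right) = - 5 \left(-49 + 17\right) = \left(-5\right) \left(-32\right) = 160$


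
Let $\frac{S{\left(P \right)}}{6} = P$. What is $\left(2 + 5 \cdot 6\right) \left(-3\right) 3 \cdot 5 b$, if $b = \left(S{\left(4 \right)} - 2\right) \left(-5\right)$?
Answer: $158400$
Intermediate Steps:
$S{\left(P \right)} = 6 P$
$b = -110$ ($b = \left(6 \cdot 4 - 2\right) \left(-5\right) = \left(24 - 2\right) \left(-5\right) = 22 \left(-5\right) = -110$)
$\left(2 + 5 \cdot 6\right) \left(-3\right) 3 \cdot 5 b = \left(2 + 5 \cdot 6\right) \left(-3\right) 3 \cdot 5 \left(-110\right) = \left(2 + 30\right) \left(\left(-9\right) 5\right) \left(-110\right) = 32 \left(-45\right) \left(-110\right) = \left(-1440\right) \left(-110\right) = 158400$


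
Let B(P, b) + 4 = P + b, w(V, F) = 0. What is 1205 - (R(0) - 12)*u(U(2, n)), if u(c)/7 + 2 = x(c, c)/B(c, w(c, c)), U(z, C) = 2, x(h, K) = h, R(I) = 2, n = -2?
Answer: 995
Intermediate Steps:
B(P, b) = -4 + P + b (B(P, b) = -4 + (P + b) = -4 + P + b)
u(c) = -14 + 7*c/(-4 + c) (u(c) = -14 + 7*(c/(-4 + c + 0)) = -14 + 7*(c/(-4 + c)) = -14 + 7*c/(-4 + c))
1205 - (R(0) - 12)*u(U(2, n)) = 1205 - (2 - 12)*7*(8 - 1*2)/(-4 + 2) = 1205 - (-10)*7*(8 - 2)/(-2) = 1205 - (-10)*7*(-1/2)*6 = 1205 - (-10)*(-21) = 1205 - 1*210 = 1205 - 210 = 995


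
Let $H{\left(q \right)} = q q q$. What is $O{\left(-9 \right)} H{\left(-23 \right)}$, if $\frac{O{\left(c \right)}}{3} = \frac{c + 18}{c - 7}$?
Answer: $\frac{328509}{16} \approx 20532.0$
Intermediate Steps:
$O{\left(c \right)} = \frac{3 \left(18 + c\right)}{-7 + c}$ ($O{\left(c \right)} = 3 \frac{c + 18}{c - 7} = 3 \frac{18 + c}{-7 + c} = \frac{3 \left(18 + c\right)}{-7 + c}$)
$H{\left(q \right)} = q^{3}$ ($H{\left(q \right)} = q^{2} q = q^{3}$)
$O{\left(-9 \right)} H{\left(-23 \right)} = \frac{3 \left(18 - 9\right)}{-7 - 9} \left(-23\right)^{3} = 3 \frac{1}{-16} \cdot 9 \left(-12167\right) = 3 \left(- \frac{1}{16}\right) 9 \left(-12167\right) = \left(- \frac{27}{16}\right) \left(-12167\right) = \frac{328509}{16}$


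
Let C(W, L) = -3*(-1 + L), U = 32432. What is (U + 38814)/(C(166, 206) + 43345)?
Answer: 35623/21365 ≈ 1.6674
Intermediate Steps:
C(W, L) = 3 - 3*L
(U + 38814)/(C(166, 206) + 43345) = (32432 + 38814)/((3 - 3*206) + 43345) = 71246/((3 - 618) + 43345) = 71246/(-615 + 43345) = 71246/42730 = 71246*(1/42730) = 35623/21365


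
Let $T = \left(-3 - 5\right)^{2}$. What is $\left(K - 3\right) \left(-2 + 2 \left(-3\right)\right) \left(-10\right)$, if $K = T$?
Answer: $4880$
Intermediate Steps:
$T = 64$ ($T = \left(-8\right)^{2} = 64$)
$K = 64$
$\left(K - 3\right) \left(-2 + 2 \left(-3\right)\right) \left(-10\right) = \left(64 - 3\right) \left(-2 + 2 \left(-3\right)\right) \left(-10\right) = \left(64 - 3\right) \left(-2 - 6\right) \left(-10\right) = 61 \left(-8\right) \left(-10\right) = \left(-488\right) \left(-10\right) = 4880$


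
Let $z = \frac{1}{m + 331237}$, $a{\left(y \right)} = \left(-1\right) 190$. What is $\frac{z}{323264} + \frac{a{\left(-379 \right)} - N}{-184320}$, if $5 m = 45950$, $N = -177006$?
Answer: $- \frac{19002158882447}{19808602871040} \approx -0.95929$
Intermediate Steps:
$m = 9190$ ($m = \frac{1}{5} \cdot 45950 = 9190$)
$a{\left(y \right)} = -190$
$z = \frac{1}{340427}$ ($z = \frac{1}{9190 + 331237} = \frac{1}{340427} \approx 2.9375 \cdot 10^{-6}$)
$\frac{z}{323264} + \frac{a{\left(-379 \right)} - N}{-184320} = \frac{1}{340427 \cdot 323264} + \frac{-190 - -177006}{-184320} = \frac{1}{340427} \cdot \frac{1}{323264} + \left(-190 + 177006\right) \left(- \frac{1}{184320}\right) = \frac{1}{110047793728} + 176816 \left(- \frac{1}{184320}\right) = \frac{1}{110047793728} - \frac{11051}{11520} = - \frac{19002158882447}{19808602871040}$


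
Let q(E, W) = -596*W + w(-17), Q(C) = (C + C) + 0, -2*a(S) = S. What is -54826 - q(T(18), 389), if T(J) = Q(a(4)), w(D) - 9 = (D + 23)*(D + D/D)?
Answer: 177105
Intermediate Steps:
a(S) = -S/2
w(D) = 9 + (1 + D)*(23 + D) (w(D) = 9 + (D + 23)*(D + D/D) = 9 + (23 + D)*(D + 1) = 9 + (23 + D)*(1 + D) = 9 + (1 + D)*(23 + D))
Q(C) = 2*C (Q(C) = 2*C + 0 = 2*C)
T(J) = -4 (T(J) = 2*(-½*4) = 2*(-2) = -4)
q(E, W) = -87 - 596*W (q(E, W) = -596*W + (32 + (-17)² + 24*(-17)) = -596*W + (32 + 289 - 408) = -596*W - 87 = -87 - 596*W)
-54826 - q(T(18), 389) = -54826 - (-87 - 596*389) = -54826 - (-87 - 231844) = -54826 - 1*(-231931) = -54826 + 231931 = 177105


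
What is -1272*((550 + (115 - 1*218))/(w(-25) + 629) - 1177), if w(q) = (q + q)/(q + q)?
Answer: 52368452/35 ≈ 1.4962e+6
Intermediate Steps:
w(q) = 1 (w(q) = (2*q)/((2*q)) = (2*q)*(1/(2*q)) = 1)
-1272*((550 + (115 - 1*218))/(w(-25) + 629) - 1177) = -1272*((550 + (115 - 1*218))/(1 + 629) - 1177) = -1272*((550 + (115 - 218))/630 - 1177) = -1272*((550 - 103)*(1/630) - 1177) = -1272*(447*(1/630) - 1177) = -1272*(149/210 - 1177) = -1272*(-247021/210) = 52368452/35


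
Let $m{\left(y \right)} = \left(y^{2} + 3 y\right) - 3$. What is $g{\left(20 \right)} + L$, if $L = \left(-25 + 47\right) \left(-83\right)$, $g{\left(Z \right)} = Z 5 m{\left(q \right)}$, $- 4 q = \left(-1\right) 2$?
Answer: $-1951$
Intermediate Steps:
$q = \frac{1}{2}$ ($q = - \frac{\left(-1\right) 2}{4} = \left(- \frac{1}{4}\right) \left(-2\right) = \frac{1}{2} \approx 0.5$)
$m{\left(y \right)} = -3 + y^{2} + 3 y$
$g{\left(Z \right)} = - \frac{25 Z}{4}$ ($g{\left(Z \right)} = Z 5 \left(-3 + \left(\frac{1}{2}\right)^{2} + 3 \cdot \frac{1}{2}\right) = 5 Z \left(-3 + \frac{1}{4} + \frac{3}{2}\right) = 5 Z \left(- \frac{5}{4}\right) = - \frac{25 Z}{4}$)
$L = -1826$ ($L = 22 \left(-83\right) = -1826$)
$g{\left(20 \right)} + L = \left(- \frac{25}{4}\right) 20 - 1826 = -125 - 1826 = -1951$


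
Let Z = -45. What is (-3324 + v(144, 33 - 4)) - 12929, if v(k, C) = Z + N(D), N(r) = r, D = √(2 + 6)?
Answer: -16298 + 2*√2 ≈ -16295.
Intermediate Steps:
D = 2*√2 (D = √8 = 2*√2 ≈ 2.8284)
v(k, C) = -45 + 2*√2
(-3324 + v(144, 33 - 4)) - 12929 = (-3324 + (-45 + 2*√2)) - 12929 = (-3369 + 2*√2) - 12929 = -16298 + 2*√2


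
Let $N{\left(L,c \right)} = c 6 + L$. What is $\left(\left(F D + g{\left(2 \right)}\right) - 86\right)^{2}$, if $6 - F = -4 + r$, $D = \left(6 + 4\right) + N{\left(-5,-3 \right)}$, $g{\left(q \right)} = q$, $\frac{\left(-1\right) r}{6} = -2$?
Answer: $3364$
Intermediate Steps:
$r = 12$ ($r = \left(-6\right) \left(-2\right) = 12$)
$N{\left(L,c \right)} = L + 6 c$ ($N{\left(L,c \right)} = 6 c + L = L + 6 c$)
$D = -13$ ($D = \left(6 + 4\right) + \left(-5 + 6 \left(-3\right)\right) = 10 - 23 = -13$)
$F = -2$ ($F = 6 - \left(-4 + 12\right) = 6 - 8 = -2$)
$\left(\left(F D + g{\left(2 \right)}\right) - 86\right)^{2} = \left(\left(\left(-2\right) \left(-13\right) + 2\right) - 86\right)^{2} = \left(\left(26 + 2\right) - 86\right)^{2} = \left(28 - 86\right)^{2} = \left(-58\right)^{2} = 3364$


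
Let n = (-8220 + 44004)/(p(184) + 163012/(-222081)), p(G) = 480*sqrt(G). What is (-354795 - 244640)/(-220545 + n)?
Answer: 1919552174504063622497301655/706244434965910537261498431 + 783646182771030314400*sqrt(46)/78471603885101170806833159 ≈ 2.7180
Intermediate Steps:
n = 35784/(-163012/222081 + 960*sqrt(46)) (n = (-8220 + 44004)/(480*sqrt(184) + 163012/(-222081)) = 35784/(480*(2*sqrt(46)) + 163012*(-1/222081)) = 35784/(960*sqrt(46) - 163012/222081) = 35784/(-163012/222081 + 960*sqrt(46)) ≈ 5.4965)
(-354795 - 244640)/(-220545 + n) = (-354795 - 244640)/(-220545 + (80965477719378/130678192337618591 + 105891949593289440*sqrt(46)/130678192337618591)) = -599435/(-28820421848134614432717/130678192337618591 + 105891949593289440*sqrt(46)/130678192337618591)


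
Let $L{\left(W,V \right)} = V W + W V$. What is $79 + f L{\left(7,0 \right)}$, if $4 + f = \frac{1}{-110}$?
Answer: $79$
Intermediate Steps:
$L{\left(W,V \right)} = 2 V W$ ($L{\left(W,V \right)} = V W + V W = 2 V W$)
$f = - \frac{441}{110}$ ($f = -4 + \frac{1}{-110} = -4 - \frac{1}{110} = - \frac{441}{110} \approx -4.0091$)
$79 + f L{\left(7,0 \right)} = 79 - \frac{441 \cdot 2 \cdot 0 \cdot 7}{110} = 79 - 0 = 79 + 0 = 79$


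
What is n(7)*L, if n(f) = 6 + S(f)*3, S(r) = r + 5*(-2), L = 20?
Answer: -60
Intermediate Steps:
S(r) = -10 + r (S(r) = r - 10 = -10 + r)
n(f) = -24 + 3*f (n(f) = 6 + (-10 + f)*3 = 6 + (-30 + 3*f) = -24 + 3*f)
n(7)*L = (-24 + 3*7)*20 = (-24 + 21)*20 = -3*20 = -60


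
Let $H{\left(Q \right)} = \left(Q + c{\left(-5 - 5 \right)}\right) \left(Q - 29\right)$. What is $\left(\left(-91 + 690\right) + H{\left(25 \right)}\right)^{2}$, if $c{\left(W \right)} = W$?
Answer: $290521$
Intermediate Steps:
$H{\left(Q \right)} = \left(-29 + Q\right) \left(-10 + Q\right)$ ($H{\left(Q \right)} = \left(Q - 10\right) \left(Q - 29\right) = \left(Q - 10\right) \left(-29 + Q\right) = \left(-10 + Q\right) \left(-29 + Q\right) = \left(-29 + Q\right) \left(-10 + Q\right)$)
$\left(\left(-91 + 690\right) + H{\left(25 \right)}\right)^{2} = \left(\left(-91 + 690\right) + \left(290 + 25^{2} - 975\right)\right)^{2} = \left(599 + \left(290 + 625 - 975\right)\right)^{2} = \left(599 - 60\right)^{2} = 539^{2} = 290521$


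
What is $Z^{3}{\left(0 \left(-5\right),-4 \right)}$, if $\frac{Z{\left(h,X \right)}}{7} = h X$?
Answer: $0$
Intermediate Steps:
$Z{\left(h,X \right)} = 7 X h$ ($Z{\left(h,X \right)} = 7 h X = 7 X h$)
$Z^{3}{\left(0 \left(-5\right),-4 \right)} = \left(7 \left(-4\right) 0 \left(-5\right)\right)^{3} = \left(7 \left(-4\right) 0\right)^{3} = 0^{3} = 0$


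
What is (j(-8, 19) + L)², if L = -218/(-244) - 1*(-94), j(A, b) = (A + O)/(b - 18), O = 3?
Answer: 120275089/14884 ≈ 8080.8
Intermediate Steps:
j(A, b) = (3 + A)/(-18 + b) (j(A, b) = (A + 3)/(b - 18) = (3 + A)/(-18 + b))
L = 11577/122 (L = -218*(-1/244) + 94 = 109/122 + 94 = 11577/122 ≈ 94.893)
(j(-8, 19) + L)² = ((3 - 8)/(-18 + 19) + 11577/122)² = (-5/1 + 11577/122)² = (1*(-5) + 11577/122)² = (-5 + 11577/122)² = (10967/122)² = 120275089/14884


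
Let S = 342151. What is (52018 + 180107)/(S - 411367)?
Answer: -77375/23072 ≈ -3.3536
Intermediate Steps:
(52018 + 180107)/(S - 411367) = (52018 + 180107)/(342151 - 411367) = 232125/(-69216) = 232125*(-1/69216) = -77375/23072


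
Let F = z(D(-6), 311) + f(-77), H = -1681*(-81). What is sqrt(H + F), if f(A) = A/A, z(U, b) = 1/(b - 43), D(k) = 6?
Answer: sqrt(2444924939)/134 ≈ 369.00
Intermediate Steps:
z(U, b) = 1/(-43 + b)
H = 136161
f(A) = 1
F = 269/268 (F = 1/(-43 + 311) + 1 = 1/268 + 1 = 269/268 ≈ 1.0037)
sqrt(H + F) = sqrt(136161 + 269/268) = sqrt(36491417/268) = sqrt(2444924939)/134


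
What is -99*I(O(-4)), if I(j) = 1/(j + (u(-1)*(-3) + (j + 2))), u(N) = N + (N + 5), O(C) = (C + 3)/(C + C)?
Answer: 44/3 ≈ 14.667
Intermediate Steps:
O(C) = (3 + C)/(2*C) (O(C) = (3 + C)/((2*C)) = (3 + C)*(1/(2*C)) = (3 + C)/(2*C))
u(N) = 5 + 2*N (u(N) = N + (5 + N) = 5 + 2*N)
I(j) = 1/(-7 + 2*j) (I(j) = 1/(j + ((5 + 2*(-1))*(-3) + (j + 2))) = 1/(j + ((5 - 2)*(-3) + (2 + j))) = 1/(j + (3*(-3) + (2 + j))) = 1/(j + (-9 + (2 + j))) = 1/(j + (-7 + j)) = 1/(-7 + 2*j))
-99*I(O(-4)) = -99/(-7 + 2*((½)*(3 - 4)/(-4))) = -99/(-7 + 2*((½)*(-¼)*(-1))) = -99/(-7 + 2*(⅛)) = -99/(-7 + ¼) = -99/(-27/4) = -99*(-4/27) = 44/3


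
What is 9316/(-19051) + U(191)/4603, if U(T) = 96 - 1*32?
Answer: -41662284/87691753 ≈ -0.47510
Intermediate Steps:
U(T) = 64 (U(T) = 96 - 32 = 64)
9316/(-19051) + U(191)/4603 = 9316/(-19051) + 64/4603 = 9316*(-1/19051) + 64*(1/4603) = -9316/19051 + 64/4603 = -41662284/87691753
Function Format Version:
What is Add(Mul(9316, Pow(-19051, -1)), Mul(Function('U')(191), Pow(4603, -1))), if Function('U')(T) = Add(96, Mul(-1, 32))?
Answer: Rational(-41662284, 87691753) ≈ -0.47510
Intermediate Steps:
Function('U')(T) = 64 (Function('U')(T) = Add(96, -32) = 64)
Add(Mul(9316, Pow(-19051, -1)), Mul(Function('U')(191), Pow(4603, -1))) = Add(Mul(9316, Pow(-19051, -1)), Mul(64, Pow(4603, -1))) = Add(Mul(9316, Rational(-1, 19051)), Mul(64, Rational(1, 4603))) = Add(Rational(-9316, 19051), Rational(64, 4603)) = Rational(-41662284, 87691753)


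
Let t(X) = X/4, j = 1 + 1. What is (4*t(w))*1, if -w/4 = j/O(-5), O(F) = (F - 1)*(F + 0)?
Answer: -4/15 ≈ -0.26667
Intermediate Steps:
j = 2
O(F) = F*(-1 + F) (O(F) = (-1 + F)*F = F*(-1 + F))
w = -4/15 (w = -8/((-5*(-1 - 5))) = -8/((-5*(-6))) = -8/30 = -4*1/15 = -4/15 ≈ -0.26667)
t(X) = X/4 (t(X) = X*(¼) = X/4)
(4*t(w))*1 = (4*((¼)*(-4/15)))*1 = (4*(-1/15))*1 = -4/15*1 = -4/15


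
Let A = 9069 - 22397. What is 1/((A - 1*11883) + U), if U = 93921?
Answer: 1/68710 ≈ 1.4554e-5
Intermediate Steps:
A = -13328
1/((A - 1*11883) + U) = 1/((-13328 - 1*11883) + 93921) = 1/((-13328 - 11883) + 93921) = 1/(-25211 + 93921) = 1/68710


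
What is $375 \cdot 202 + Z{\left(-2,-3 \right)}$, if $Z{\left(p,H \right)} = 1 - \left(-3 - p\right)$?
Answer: $75752$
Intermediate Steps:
$Z{\left(p,H \right)} = 4 + p$ ($Z{\left(p,H \right)} = 1 + \left(3 + p\right) = 4 + p$)
$375 \cdot 202 + Z{\left(-2,-3 \right)} = 375 \cdot 202 + \left(4 - 2\right) = 75750 + 2 = 75752$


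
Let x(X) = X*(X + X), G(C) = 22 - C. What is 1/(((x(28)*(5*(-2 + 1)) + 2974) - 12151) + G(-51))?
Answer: -1/16944 ≈ -5.9018e-5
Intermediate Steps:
x(X) = 2*X**2 (x(X) = X*(2*X) = 2*X**2)
1/(((x(28)*(5*(-2 + 1)) + 2974) - 12151) + G(-51)) = 1/((((2*28**2)*(5*(-2 + 1)) + 2974) - 12151) + (22 - 1*(-51))) = 1/((((2*784)*(5*(-1)) + 2974) - 12151) + (22 + 51)) = 1/(((1568*(-5) + 2974) - 12151) + 73) = 1/(((-7840 + 2974) - 12151) + 73) = 1/((-4866 - 12151) + 73) = 1/(-17017 + 73) = 1/(-16944) = -1/16944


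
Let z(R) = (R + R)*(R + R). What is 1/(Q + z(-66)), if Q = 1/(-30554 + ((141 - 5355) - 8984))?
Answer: 44752/779758847 ≈ 5.7392e-5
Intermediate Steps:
z(R) = 4*R² (z(R) = (2*R)*(2*R) = 4*R²)
Q = -1/44752 (Q = 1/(-30554 + (-5214 - 8984)) = 1/(-30554 - 14198) = 1/(-44752) = -1/44752 ≈ -2.2345e-5)
1/(Q + z(-66)) = 1/(-1/44752 + 4*(-66)²) = 1/(-1/44752 + 4*4356) = 1/(-1/44752 + 17424) = 1/(779758847/44752) = 44752/779758847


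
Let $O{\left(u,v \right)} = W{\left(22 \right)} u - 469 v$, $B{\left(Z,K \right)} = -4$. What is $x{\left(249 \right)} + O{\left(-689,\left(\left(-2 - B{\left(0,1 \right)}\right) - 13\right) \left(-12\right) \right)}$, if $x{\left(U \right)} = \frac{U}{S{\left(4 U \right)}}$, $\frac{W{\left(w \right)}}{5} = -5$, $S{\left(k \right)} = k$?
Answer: $- \frac{178731}{4} \approx -44683.0$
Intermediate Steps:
$W{\left(w \right)} = -25$ ($W{\left(w \right)} = 5 \left(-5\right) = -25$)
$x{\left(U \right)} = \frac{1}{4}$ ($x{\left(U \right)} = \frac{U}{4 U} = U \frac{1}{4 U} = \frac{1}{4}$)
$O{\left(u,v \right)} = - 469 v - 25 u$ ($O{\left(u,v \right)} = - 25 u - 469 v = - 469 v - 25 u$)
$x{\left(249 \right)} + O{\left(-689,\left(\left(-2 - B{\left(0,1 \right)}\right) - 13\right) \left(-12\right) \right)} = \frac{1}{4} - \left(-17225 + 469 \left(\left(-2 - -4\right) - 13\right) \left(-12\right)\right) = \frac{1}{4} + \left(- 469 \left(\left(-2 + 4\right) - 13\right) \left(-12\right) + 17225\right) = \frac{1}{4} + \left(- 469 \left(2 - 13\right) \left(-12\right) + 17225\right) = \frac{1}{4} + \left(- 469 \left(\left(-11\right) \left(-12\right)\right) + 17225\right) = \frac{1}{4} + \left(\left(-469\right) 132 + 17225\right) = \frac{1}{4} + \left(-61908 + 17225\right) = \frac{1}{4} - 44683 = - \frac{178731}{4}$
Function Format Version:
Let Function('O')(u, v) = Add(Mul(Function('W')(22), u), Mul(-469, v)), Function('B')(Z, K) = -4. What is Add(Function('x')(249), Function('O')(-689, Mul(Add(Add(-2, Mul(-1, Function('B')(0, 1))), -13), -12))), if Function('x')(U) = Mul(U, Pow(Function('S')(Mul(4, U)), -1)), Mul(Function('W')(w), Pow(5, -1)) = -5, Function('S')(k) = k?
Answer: Rational(-178731, 4) ≈ -44683.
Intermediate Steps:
Function('W')(w) = -25 (Function('W')(w) = Mul(5, -5) = -25)
Function('x')(U) = Rational(1, 4) (Function('x')(U) = Mul(U, Pow(Mul(4, U), -1)) = Mul(U, Mul(Rational(1, 4), Pow(U, -1))) = Rational(1, 4))
Function('O')(u, v) = Add(Mul(-469, v), Mul(-25, u)) (Function('O')(u, v) = Add(Mul(-25, u), Mul(-469, v)) = Add(Mul(-469, v), Mul(-25, u)))
Add(Function('x')(249), Function('O')(-689, Mul(Add(Add(-2, Mul(-1, Function('B')(0, 1))), -13), -12))) = Add(Rational(1, 4), Add(Mul(-469, Mul(Add(Add(-2, Mul(-1, -4)), -13), -12)), Mul(-25, -689))) = Add(Rational(1, 4), Add(Mul(-469, Mul(Add(Add(-2, 4), -13), -12)), 17225)) = Add(Rational(1, 4), Add(Mul(-469, Mul(Add(2, -13), -12)), 17225)) = Add(Rational(1, 4), Add(Mul(-469, Mul(-11, -12)), 17225)) = Add(Rational(1, 4), Add(Mul(-469, 132), 17225)) = Add(Rational(1, 4), Add(-61908, 17225)) = Add(Rational(1, 4), -44683) = Rational(-178731, 4)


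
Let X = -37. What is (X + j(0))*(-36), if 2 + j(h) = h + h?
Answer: 1404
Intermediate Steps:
j(h) = -2 + 2*h (j(h) = -2 + (h + h) = -2 + 2*h)
(X + j(0))*(-36) = (-37 + (-2 + 2*0))*(-36) = (-37 + (-2 + 0))*(-36) = (-37 - 2)*(-36) = -39*(-36) = 1404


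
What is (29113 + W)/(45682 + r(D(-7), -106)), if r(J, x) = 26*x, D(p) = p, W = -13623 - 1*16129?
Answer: -639/42926 ≈ -0.014886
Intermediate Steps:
W = -29752 (W = -13623 - 16129 = -29752)
(29113 + W)/(45682 + r(D(-7), -106)) = (29113 - 29752)/(45682 + 26*(-106)) = -639/(45682 - 2756) = -639/42926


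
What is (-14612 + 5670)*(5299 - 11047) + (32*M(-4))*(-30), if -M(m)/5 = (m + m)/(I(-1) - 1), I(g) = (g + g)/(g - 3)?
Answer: 51475416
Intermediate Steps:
I(g) = 2*g/(-3 + g) (I(g) = (2*g)/(-3 + g) = 2*g/(-3 + g))
M(m) = 20*m (M(m) = -5*(m + m)/(2*(-1)/(-3 - 1) - 1) = -5*2*m/(2*(-1)/(-4) - 1) = -5*2*m/(2*(-1)*(-¼) - 1) = -5*2*m/(½ - 1) = -5*2*m/(-½) = -5*2*m*(-2) = -(-20)*m = 20*m)
(-14612 + 5670)*(5299 - 11047) + (32*M(-4))*(-30) = (-14612 + 5670)*(5299 - 11047) + (32*(20*(-4)))*(-30) = -8942*(-5748) + (32*(-80))*(-30) = 51398616 - 2560*(-30) = 51398616 + 76800 = 51475416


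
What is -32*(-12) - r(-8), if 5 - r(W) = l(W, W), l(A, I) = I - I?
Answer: 379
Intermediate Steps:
l(A, I) = 0
r(W) = 5 (r(W) = 5 - 1*0 = 5 + 0 = 5)
-32*(-12) - r(-8) = -32*(-12) - 1*5 = 384 - 5 = 379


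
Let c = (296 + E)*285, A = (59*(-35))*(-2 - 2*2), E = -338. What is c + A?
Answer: 420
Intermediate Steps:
A = 12390 (A = -2065*(-2 - 4) = -2065*(-6) = 12390)
c = -11970 (c = (296 - 338)*285 = -42*285 = -11970)
c + A = -11970 + 12390 = 420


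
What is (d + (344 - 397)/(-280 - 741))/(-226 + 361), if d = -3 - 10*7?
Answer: -14896/27567 ≈ -0.54036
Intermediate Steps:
d = -73 (d = -3 - 70 = -73)
(d + (344 - 397)/(-280 - 741))/(-226 + 361) = (-73 + (344 - 397)/(-280 - 741))/(-226 + 361) = (-73 - 53/(-1021))/135 = (-73 - 53*(-1/1021))/135 = (-73 + 53/1021)/135 = (1/135)*(-74480/1021) = -14896/27567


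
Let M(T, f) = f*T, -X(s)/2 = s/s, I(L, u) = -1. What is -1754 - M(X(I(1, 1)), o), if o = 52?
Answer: -1650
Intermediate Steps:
X(s) = -2 (X(s) = -2*s/s = -2*1 = -2)
M(T, f) = T*f
-1754 - M(X(I(1, 1)), o) = -1754 - (-2)*52 = -1754 - 1*(-104) = -1754 + 104 = -1650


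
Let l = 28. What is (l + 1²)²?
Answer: 841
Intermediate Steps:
(l + 1²)² = (28 + 1²)² = (28 + 1)² = 29² = 841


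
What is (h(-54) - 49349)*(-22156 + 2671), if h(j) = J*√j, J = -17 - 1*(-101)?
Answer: 961565265 - 4910220*I*√6 ≈ 9.6157e+8 - 1.2028e+7*I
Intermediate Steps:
J = 84 (J = -17 + 101 = 84)
h(j) = 84*√j
(h(-54) - 49349)*(-22156 + 2671) = (84*√(-54) - 49349)*(-22156 + 2671) = (84*(3*I*√6) - 49349)*(-19485) = (252*I*√6 - 49349)*(-19485) = (-49349 + 252*I*√6)*(-19485) = 961565265 - 4910220*I*√6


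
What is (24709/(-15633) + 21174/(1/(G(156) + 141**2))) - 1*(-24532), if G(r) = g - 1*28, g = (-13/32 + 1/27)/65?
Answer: 6834864932430433/16258320 ≈ 4.2039e+8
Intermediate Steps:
g = -319/56160 (g = (-13*1/32 + 1*(1/27))*(1/65) = (-13/32 + 1/27)*(1/65) = -319/864*1/65 = -319/56160 ≈ -0.0056802)
G(r) = -1572799/56160 (G(r) = -319/56160 - 1*28 = -319/56160 - 28 = -1572799/56160)
(24709/(-15633) + 21174/(1/(G(156) + 141**2))) - 1*(-24532) = (24709/(-15633) + 21174/(1/(-1572799/56160 + 141**2))) - 1*(-24532) = (24709*(-1/15633) + 21174/(1/(-1572799/56160 + 19881))) + 24532 = (-24709/15633 + 21174/(1/(1114944161/56160))) + 24532 = (-24709/15633 + 21174/(56160/1114944161)) + 24532 = (-24709/15633 + 21174*(1114944161/56160)) + 24532 = (-24709/15633 + 3934637944169/9360) + 24532 = 6834466083324193/16258320 + 24532 = 6834864932430433/16258320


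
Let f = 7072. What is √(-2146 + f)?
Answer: √4926 ≈ 70.185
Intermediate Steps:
√(-2146 + f) = √(-2146 + 7072) = √4926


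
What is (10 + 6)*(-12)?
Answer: -192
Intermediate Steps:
(10 + 6)*(-12) = 16*(-12) = -192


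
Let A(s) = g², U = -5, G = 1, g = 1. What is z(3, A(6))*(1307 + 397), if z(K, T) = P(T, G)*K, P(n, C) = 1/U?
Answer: -5112/5 ≈ -1022.4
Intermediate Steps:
A(s) = 1 (A(s) = 1² = 1)
P(n, C) = -⅕ (P(n, C) = 1/(-5) = -⅕)
z(K, T) = -K/5
z(3, A(6))*(1307 + 397) = (-⅕*3)*(1307 + 397) = -⅗*1704 = -5112/5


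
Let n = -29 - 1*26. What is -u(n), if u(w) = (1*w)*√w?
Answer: 55*I*√55 ≈ 407.89*I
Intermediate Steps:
n = -55 (n = -29 - 26 = -55)
u(w) = w^(3/2) (u(w) = w*√w = w^(3/2))
-u(n) = -(-55)^(3/2) = -(-55)*I*√55 = 55*I*√55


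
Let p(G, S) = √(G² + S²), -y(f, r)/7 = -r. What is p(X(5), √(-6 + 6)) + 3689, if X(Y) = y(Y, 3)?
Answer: 3710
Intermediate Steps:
y(f, r) = 7*r (y(f, r) = -(-7)*r = 7*r)
X(Y) = 21 (X(Y) = 7*3 = 21)
p(X(5), √(-6 + 6)) + 3689 = √(21² + (√(-6 + 6))²) + 3689 = √(441 + (√0)²) + 3689 = √(441 + 0²) + 3689 = √(441 + 0) + 3689 = √441 + 3689 = 21 + 3689 = 3710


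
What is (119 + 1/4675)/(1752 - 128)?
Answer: 278163/3796100 ≈ 0.073276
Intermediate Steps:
(119 + 1/4675)/(1752 - 128) = (119 + 1/4675)/1624 = (556326/4675)*(1/1624) = 278163/3796100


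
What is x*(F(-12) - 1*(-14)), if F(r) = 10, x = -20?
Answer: -480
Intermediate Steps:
x*(F(-12) - 1*(-14)) = -20*(10 - 1*(-14)) = -20*(10 + 14) = -20*24 = -480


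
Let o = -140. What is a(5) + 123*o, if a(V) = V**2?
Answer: -17195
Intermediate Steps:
a(5) + 123*o = 5**2 + 123*(-140) = 25 - 17220 = -17195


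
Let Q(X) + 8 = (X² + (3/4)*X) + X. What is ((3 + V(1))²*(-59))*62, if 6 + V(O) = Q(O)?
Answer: -1991781/8 ≈ -2.4897e+5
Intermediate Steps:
Q(X) = -8 + X² + 7*X/4 (Q(X) = -8 + ((X² + (3/4)*X) + X) = -8 + ((X² + (3*(¼))*X) + X) = -8 + ((X² + 3*X/4) + X) = -8 + (X² + 7*X/4) = -8 + X² + 7*X/4)
V(O) = -14 + O² + 7*O/4 (V(O) = -6 + (-8 + O² + 7*O/4) = -14 + O² + 7*O/4)
((3 + V(1))²*(-59))*62 = ((3 + (-14 + 1² + (7/4)*1))²*(-59))*62 = ((3 + (-14 + 1 + 7/4))²*(-59))*62 = ((3 - 45/4)²*(-59))*62 = ((-33/4)²*(-59))*62 = ((1089/16)*(-59))*62 = -64251/16*62 = -1991781/8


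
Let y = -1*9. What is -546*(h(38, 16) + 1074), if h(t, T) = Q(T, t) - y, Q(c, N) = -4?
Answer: -589134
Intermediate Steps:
y = -9
h(t, T) = 5 (h(t, T) = -4 - 1*(-9) = -4 + 9 = 5)
-546*(h(38, 16) + 1074) = -546*(5 + 1074) = -546*1079 = -589134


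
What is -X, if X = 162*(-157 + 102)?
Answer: 8910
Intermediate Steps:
X = -8910 (X = 162*(-55) = -8910)
-X = -1*(-8910) = 8910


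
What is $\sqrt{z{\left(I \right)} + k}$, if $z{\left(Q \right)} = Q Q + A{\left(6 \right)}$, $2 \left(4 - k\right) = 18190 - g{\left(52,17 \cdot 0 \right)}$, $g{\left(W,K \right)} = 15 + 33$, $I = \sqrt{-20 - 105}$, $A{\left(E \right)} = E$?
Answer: $i \sqrt{9186} \approx 95.844 i$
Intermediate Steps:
$I = 5 i \sqrt{5}$ ($I = \sqrt{-125} = 5 i \sqrt{5} \approx 11.18 i$)
$g{\left(W,K \right)} = 48$
$k = -9067$ ($k = 4 - \frac{18190 - 48}{2} = 4 - 9071 = -9067$)
$z{\left(Q \right)} = 6 + Q^{2}$ ($z{\left(Q \right)} = Q Q + 6 = Q^{2} + 6 = 6 + Q^{2}$)
$\sqrt{z{\left(I \right)} + k} = \sqrt{\left(6 + \left(5 i \sqrt{5}\right)^{2}\right) - 9067} = \sqrt{\left(6 - 125\right) - 9067} = \sqrt{-119 - 9067} = \sqrt{-9186} = i \sqrt{9186}$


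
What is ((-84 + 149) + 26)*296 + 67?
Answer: 27003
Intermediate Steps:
((-84 + 149) + 26)*296 + 67 = (65 + 26)*296 + 67 = 91*296 + 67 = 26936 + 67 = 27003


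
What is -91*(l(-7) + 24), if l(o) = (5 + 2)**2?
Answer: -6643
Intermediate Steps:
l(o) = 49 (l(o) = 7**2 = 49)
-91*(l(-7) + 24) = -91*(49 + 24) = -91*73 = -6643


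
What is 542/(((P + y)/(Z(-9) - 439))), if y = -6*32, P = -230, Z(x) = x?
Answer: 121408/211 ≈ 575.39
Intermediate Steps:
y = -192
542/(((P + y)/(Z(-9) - 439))) = 542/(((-230 - 192)/(-9 - 439))) = 542/((-422/(-448))) = 542/((-422*(-1/448))) = 542/(211/224) = 542*(224/211) = 121408/211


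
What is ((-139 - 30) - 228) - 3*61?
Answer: -580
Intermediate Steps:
((-139 - 30) - 228) - 3*61 = (-169 - 228) - 183 = -397 - 183 = -580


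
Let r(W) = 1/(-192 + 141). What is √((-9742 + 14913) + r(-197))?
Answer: 2*√3362430/51 ≈ 71.910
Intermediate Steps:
r(W) = -1/51 (r(W) = 1/(-51) = -1/51)
√((-9742 + 14913) + r(-197)) = √((-9742 + 14913) - 1/51) = √(5171 - 1/51) = √(263720/51) = 2*√3362430/51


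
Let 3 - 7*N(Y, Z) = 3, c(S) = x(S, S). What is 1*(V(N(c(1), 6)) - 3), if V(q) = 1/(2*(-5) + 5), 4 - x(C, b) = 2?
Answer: -16/5 ≈ -3.2000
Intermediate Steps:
x(C, b) = 2 (x(C, b) = 4 - 1*2 = 4 - 2 = 2)
c(S) = 2
N(Y, Z) = 0 (N(Y, Z) = 3/7 - ⅐*3 = 3/7 - 3/7 = 0)
V(q) = -⅕ (V(q) = 1/(-10 + 5) = 1/(-5) = -⅕)
1*(V(N(c(1), 6)) - 3) = 1*(-⅕ - 3) = 1*(-16/5) = -16/5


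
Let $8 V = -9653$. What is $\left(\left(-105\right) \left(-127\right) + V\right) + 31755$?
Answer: $\frac{351067}{8} \approx 43883.0$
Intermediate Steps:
$V = - \frac{9653}{8}$ ($V = \frac{1}{8} \left(-9653\right) = - \frac{9653}{8} \approx -1206.6$)
$\left(\left(-105\right) \left(-127\right) + V\right) + 31755 = \left(\left(-105\right) \left(-127\right) - \frac{9653}{8}\right) + 31755 = \left(13335 - \frac{9653}{8}\right) + 31755 = \frac{97027}{8} + 31755 = \frac{351067}{8}$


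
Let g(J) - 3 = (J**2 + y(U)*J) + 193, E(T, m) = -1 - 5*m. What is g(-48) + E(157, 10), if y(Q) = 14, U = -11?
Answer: 1777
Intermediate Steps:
g(J) = 196 + J**2 + 14*J (g(J) = 3 + ((J**2 + 14*J) + 193) = 3 + (193 + J**2 + 14*J) = 196 + J**2 + 14*J)
g(-48) + E(157, 10) = (196 + (-48)**2 + 14*(-48)) + (-1 - 5*10) = (196 + 2304 - 672) + (-1 - 50) = 1828 - 51 = 1777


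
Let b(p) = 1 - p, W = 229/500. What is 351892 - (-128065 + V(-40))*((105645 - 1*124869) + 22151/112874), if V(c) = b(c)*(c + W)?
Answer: -1125448860275019/451496 ≈ -2.4927e+9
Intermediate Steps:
W = 229/500 (W = 229*(1/500) = 229/500 ≈ 0.45800)
V(c) = (1 - c)*(229/500 + c) (V(c) = (1 - c)*(c + 229/500) = (1 - c)*(229/500 + c))
351892 - (-128065 + V(-40))*((105645 - 1*124869) + 22151/112874) = 351892 - (-128065 - (-1 - 40)*(229 + 500*(-40))/500)*((105645 - 1*124869) + 22151/112874) = 351892 - (-128065 - 1/500*(-41)*(229 - 20000))*((105645 - 124869) + 22151*(1/112874)) = 351892 - (-128065 - 1/500*(-41)*(-19771))*(-19224 + 22151/112874) = 351892 - (-128065 - 810611/500)*(-2169867625)/112874 = 351892 - (-64843111)*(-2169867625)/(500*112874) = 351892 - 1*1125607738105451/451496 = 351892 - 1125607738105451/451496 = -1125448860275019/451496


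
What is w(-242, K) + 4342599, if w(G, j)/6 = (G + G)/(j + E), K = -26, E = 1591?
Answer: 6796164531/1565 ≈ 4.3426e+6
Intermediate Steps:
w(G, j) = 12*G/(1591 + j) (w(G, j) = 6*((G + G)/(j + 1591)) = 6*((2*G)/(1591 + j)) = 6*(2*G/(1591 + j)) = 12*G/(1591 + j))
w(-242, K) + 4342599 = 12*(-242)/(1591 - 26) + 4342599 = 12*(-242)/1565 + 4342599 = 12*(-242)*(1/1565) + 4342599 = -2904/1565 + 4342599 = 6796164531/1565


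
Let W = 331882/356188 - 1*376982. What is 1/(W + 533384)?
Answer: 178094/27854423729 ≈ 6.3937e-6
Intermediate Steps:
W = -67138066367/178094 (W = 331882*(1/356188) - 376982 = 165941/178094 - 376982 = -67138066367/178094 ≈ -3.7698e+5)
1/(W + 533384) = 1/(-67138066367/178094 + 533384) = 1/(27854423729/178094) = 178094/27854423729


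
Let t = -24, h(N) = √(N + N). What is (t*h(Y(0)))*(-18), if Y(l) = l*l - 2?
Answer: 864*I ≈ 864.0*I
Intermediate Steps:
Y(l) = -2 + l² (Y(l) = l² - 2 = -2 + l²)
h(N) = √2*√N (h(N) = √(2*N) = √2*√N)
(t*h(Y(0)))*(-18) = -24*√2*√(-2 + 0²)*(-18) = -24*√2*√(-2 + 0)*(-18) = -24*√2*√(-2)*(-18) = -24*√2*I*√2*(-18) = -48*I*(-18) = 864*I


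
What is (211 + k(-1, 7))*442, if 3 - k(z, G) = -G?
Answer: 97682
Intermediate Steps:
k(z, G) = 3 + G (k(z, G) = 3 - (-1)*G = 3 + G)
(211 + k(-1, 7))*442 = (211 + (3 + 7))*442 = (211 + 10)*442 = 221*442 = 97682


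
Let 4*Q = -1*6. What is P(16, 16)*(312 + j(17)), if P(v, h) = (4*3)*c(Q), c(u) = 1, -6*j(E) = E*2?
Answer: 3676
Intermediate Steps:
Q = -3/2 (Q = (-1*6)/4 = (1/4)*(-6) = -3/2 ≈ -1.5000)
j(E) = -E/3 (j(E) = -E*2/6 = -E/3)
P(v, h) = 12 (P(v, h) = (4*3)*1 = 12*1 = 12)
P(16, 16)*(312 + j(17)) = 12*(312 - 1/3*17) = 12*(312 - 17/3) = 12*(919/3) = 3676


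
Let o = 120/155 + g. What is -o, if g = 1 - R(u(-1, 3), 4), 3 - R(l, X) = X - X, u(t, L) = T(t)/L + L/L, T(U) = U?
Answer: 38/31 ≈ 1.2258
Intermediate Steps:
u(t, L) = 1 + t/L (u(t, L) = t/L + L/L = t/L + 1 = 1 + t/L)
R(l, X) = 3 (R(l, X) = 3 - (X - X) = 3 - 1*0 = 3 + 0 = 3)
g = -2 (g = 1 - 1*3 = 1 - 3 = -2)
o = -38/31 (o = 120/155 - 2 = (1/155)*120 - 2 = 24/31 - 2 = -38/31 ≈ -1.2258)
-o = -1*(-38/31) = 38/31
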